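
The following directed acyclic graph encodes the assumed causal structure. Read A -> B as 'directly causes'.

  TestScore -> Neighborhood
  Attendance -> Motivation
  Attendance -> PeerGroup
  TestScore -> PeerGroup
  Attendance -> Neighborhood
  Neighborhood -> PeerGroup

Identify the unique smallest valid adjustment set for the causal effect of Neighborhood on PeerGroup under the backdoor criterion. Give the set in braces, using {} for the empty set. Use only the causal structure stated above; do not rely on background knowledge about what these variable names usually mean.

{Attendance, TestScore}

Variables eligible for adjustment (non-descendants of Neighborhood, excluding Neighborhood and PeerGroup): {Attendance, Motivation, TestScore}.
Backdoor paths from Neighborhood to PeerGroup:
  P1: Neighborhood <- TestScore -> PeerGroup
  P2: Neighborhood <- Attendance -> PeerGroup
The empty set is not sufficient: P1 (Neighborhood <- TestScore -> PeerGroup) has no collider blocking it and no conditioned non-collider, so it is open.
Try {Attendance, TestScore}:
  P1: blocked at fork node TestScore ∈ conditioning set.
  P2: blocked at fork node Attendance ∈ conditioning set.
{Attendance, TestScore} contains no descendant of Neighborhood and blocks every backdoor path.
Every element of {Attendance, TestScore} is needed (dropping Attendance leaves P2 open; dropping TestScore leaves P1 open), so no proper subset is valid.
Among all size-2 subsets of the eligible variables, only {Attendance, TestScore} blocks every backdoor path, so it is the unique smallest valid adjustment set.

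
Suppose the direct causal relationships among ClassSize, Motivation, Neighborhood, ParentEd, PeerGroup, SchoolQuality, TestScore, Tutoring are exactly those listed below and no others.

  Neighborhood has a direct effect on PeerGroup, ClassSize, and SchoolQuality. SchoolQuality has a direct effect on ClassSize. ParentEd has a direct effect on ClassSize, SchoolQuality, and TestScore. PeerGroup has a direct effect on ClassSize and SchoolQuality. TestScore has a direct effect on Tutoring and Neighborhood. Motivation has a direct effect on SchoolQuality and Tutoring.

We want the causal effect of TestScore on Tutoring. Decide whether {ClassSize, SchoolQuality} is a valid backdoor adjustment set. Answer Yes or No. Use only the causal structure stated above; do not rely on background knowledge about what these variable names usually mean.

Backdoor paths from TestScore to Tutoring (paths whose first edge points into TestScore):
  P1: TestScore <- ParentEd -> SchoolQuality <- Motivation -> Tutoring
  P2: TestScore <- ParentEd -> ClassSize <- Neighborhood -> PeerGroup -> SchoolQuality <- Motivation -> Tutoring
  P3: TestScore <- ParentEd -> ClassSize <- Neighborhood -> SchoolQuality <- Motivation -> Tutoring
  P4: TestScore <- ParentEd -> ClassSize <- PeerGroup <- Neighborhood -> SchoolQuality <- Motivation -> Tutoring
  P5: TestScore <- ParentEd -> ClassSize <- PeerGroup -> SchoolQuality <- Motivation -> Tutoring
  P6: TestScore <- ParentEd -> ClassSize <- SchoolQuality <- Motivation -> Tutoring
Condition 1 (no descendant of TestScore in the set): FAILS — ClassSize and SchoolQuality are descendants of TestScore.
Condition 2 (every backdoor path blocked by {ClassSize, SchoolQuality}):
  P1: open — collider(s) SchoolQuality are conditioned on (or have a conditioned descendant) and no non-collider on the path is in the set.
  P2: open — collider(s) ClassSize, SchoolQuality are conditioned on (or have a conditioned descendant) and no non-collider on the path is in the set.
  P3: open — collider(s) ClassSize, SchoolQuality are conditioned on (or have a conditioned descendant) and no non-collider on the path is in the set.
  P4: open — collider(s) ClassSize, SchoolQuality are conditioned on (or have a conditioned descendant) and no non-collider on the path is in the set.
  P5: open — collider(s) ClassSize, SchoolQuality are conditioned on (or have a conditioned descendant) and no non-collider on the path is in the set.
  P6: blocked at chain node SchoolQuality ∈ conditioning set.
{ClassSize, SchoolQuality} does not satisfy the backdoor criterion.

No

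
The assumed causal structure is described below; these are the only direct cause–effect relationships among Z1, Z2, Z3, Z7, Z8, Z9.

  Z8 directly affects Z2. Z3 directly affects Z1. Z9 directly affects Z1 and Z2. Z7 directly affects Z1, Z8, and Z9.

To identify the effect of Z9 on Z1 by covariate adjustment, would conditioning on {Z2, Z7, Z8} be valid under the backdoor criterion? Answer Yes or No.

Backdoor paths from Z9 to Z1 (paths whose first edge points into Z9):
  P1: Z9 <- Z7 -> Z1
Condition 1 (no descendant of Z9 in the set): FAILS — Z2 is a descendant of Z9.
Condition 2 (every backdoor path blocked by {Z2, Z7, Z8}):
  P1: blocked at fork node Z7 ∈ conditioning set.
{Z2, Z7, Z8} does not satisfy the backdoor criterion.

No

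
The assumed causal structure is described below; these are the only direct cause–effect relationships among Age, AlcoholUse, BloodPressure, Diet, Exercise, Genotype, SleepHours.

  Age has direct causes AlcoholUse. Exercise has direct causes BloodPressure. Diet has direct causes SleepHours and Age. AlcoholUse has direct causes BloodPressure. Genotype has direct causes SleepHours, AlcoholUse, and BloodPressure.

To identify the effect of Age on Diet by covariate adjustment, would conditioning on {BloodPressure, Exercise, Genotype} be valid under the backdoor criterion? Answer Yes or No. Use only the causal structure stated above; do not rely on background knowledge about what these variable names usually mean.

Backdoor paths from Age to Diet (paths whose first edge points into Age):
  P1: Age <- AlcoholUse <- BloodPressure -> Genotype <- SleepHours -> Diet
  P2: Age <- AlcoholUse -> Genotype <- SleepHours -> Diet
Condition 1 (no descendant of Age in the set): holds — descendants of Age are {Diet}; none are in {BloodPressure, Exercise, Genotype}.
Condition 2 (every backdoor path blocked by {BloodPressure, Exercise, Genotype}):
  P1: blocked at fork node BloodPressure ∈ conditioning set.
  P2: open — collider(s) Genotype are conditioned on (or have a conditioned descendant) and no non-collider on the path is in the set.
{BloodPressure, Exercise, Genotype} does not satisfy the backdoor criterion.

No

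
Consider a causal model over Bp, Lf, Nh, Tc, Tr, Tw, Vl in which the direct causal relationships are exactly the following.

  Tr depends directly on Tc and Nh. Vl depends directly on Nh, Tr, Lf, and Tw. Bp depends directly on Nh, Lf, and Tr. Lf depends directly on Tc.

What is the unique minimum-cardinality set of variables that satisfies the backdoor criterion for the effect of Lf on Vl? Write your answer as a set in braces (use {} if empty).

Variables eligible for adjustment (non-descendants of Lf, excluding Lf and Vl): {Nh, Tc, Tr, Tw}.
Backdoor paths from Lf to Vl:
  P1: Lf <- Tc -> Tr <- Nh -> Vl
  P2: Lf <- Tc -> Tr -> Bp <- Nh -> Vl
  P3: Lf <- Tc -> Tr -> Vl
The empty set is not sufficient: P3 (Lf <- Tc -> Tr -> Vl) has no collider blocking it and no conditioned non-collider, so it is open.
Try {Tc}:
  P1: blocked at fork node Tc ∈ conditioning set.
  P2: blocked at fork node Tc ∈ conditioning set.
  P3: blocked at fork node Tc ∈ conditioning set.
{Tc} contains no descendant of Lf and blocks every backdoor path.
No other singleton works — e.g. {Nh} leaves P3 open — so {Tc} is the unique smallest valid adjustment set.

{Tc}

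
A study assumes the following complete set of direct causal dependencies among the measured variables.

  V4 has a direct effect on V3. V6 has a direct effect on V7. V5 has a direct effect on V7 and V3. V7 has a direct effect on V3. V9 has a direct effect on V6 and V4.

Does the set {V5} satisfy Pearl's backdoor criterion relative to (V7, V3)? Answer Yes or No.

No

Backdoor paths from V7 to V3 (paths whose first edge points into V7):
  P1: V7 <- V5 -> V3
  P2: V7 <- V6 <- V9 -> V4 -> V3
Condition 1 (no descendant of V7 in the set): holds — descendants of V7 are {V3}; none are in {V5}.
Condition 2 (every backdoor path blocked by {V5}):
  P1: blocked at fork node V5 ∈ conditioning set.
  P2: open — no interior node is in the conditioning set.
{V5} does not satisfy the backdoor criterion.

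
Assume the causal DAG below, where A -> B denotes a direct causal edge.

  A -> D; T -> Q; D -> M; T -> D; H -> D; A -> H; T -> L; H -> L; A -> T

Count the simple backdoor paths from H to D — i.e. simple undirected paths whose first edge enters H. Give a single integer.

A backdoor path from H to D is any simple undirected path whose first edge points into H (i.e. leaves H via a parent).
Parents of H: {A}.
Enumerating:
  P1: H <- A -> T -> D
  P2: H <- A -> D
That exhausts the simple backdoor paths. Count: 2.

2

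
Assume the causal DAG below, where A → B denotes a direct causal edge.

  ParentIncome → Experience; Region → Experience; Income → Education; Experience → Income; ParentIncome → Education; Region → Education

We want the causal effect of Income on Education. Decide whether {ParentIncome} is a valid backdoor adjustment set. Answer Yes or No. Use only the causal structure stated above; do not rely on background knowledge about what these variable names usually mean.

No

Backdoor paths from Income to Education (paths whose first edge points into Income):
  P1: Income <- Experience <- Region -> Education
  P2: Income <- Experience <- ParentIncome -> Education
Condition 1 (no descendant of Income in the set): holds — descendants of Income are {Education}; none are in {ParentIncome}.
Condition 2 (every backdoor path blocked by {ParentIncome}):
  P1: open — no interior node is in the conditioning set.
  P2: blocked at fork node ParentIncome ∈ conditioning set.
{ParentIncome} does not satisfy the backdoor criterion.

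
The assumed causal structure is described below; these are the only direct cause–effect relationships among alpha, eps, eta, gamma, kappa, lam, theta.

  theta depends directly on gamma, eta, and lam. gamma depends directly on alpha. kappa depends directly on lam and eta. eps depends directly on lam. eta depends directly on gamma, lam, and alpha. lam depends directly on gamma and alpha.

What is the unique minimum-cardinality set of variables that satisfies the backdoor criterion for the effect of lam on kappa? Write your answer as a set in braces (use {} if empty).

{alpha, gamma}

Variables eligible for adjustment (non-descendants of lam, excluding lam and kappa): {alpha, gamma}.
Backdoor paths from lam to kappa:
  P1: lam <- alpha -> gamma -> eta -> kappa
  P2: lam <- alpha -> gamma -> theta <- eta -> kappa
  P3: lam <- alpha -> eta -> kappa
  P4: lam <- gamma <- alpha -> eta -> kappa
  P5: lam <- gamma -> eta -> kappa
  P6: lam <- gamma -> theta <- eta -> kappa
The empty set is not sufficient: P1 (lam <- alpha -> gamma -> eta -> kappa) has no collider blocking it and no conditioned non-collider, so it is open.
Try {alpha, gamma}:
  P1: blocked at fork node alpha ∈ conditioning set.
  P2: blocked at fork node alpha ∈ conditioning set.
  P3: blocked at fork node alpha ∈ conditioning set.
  P4: blocked at chain node gamma ∈ conditioning set.
  P5: blocked at fork node gamma ∈ conditioning set.
  P6: blocked at fork node gamma ∈ conditioning set.
{alpha, gamma} contains no descendant of lam and blocks every backdoor path.
Every element of {alpha, gamma} is needed (dropping alpha leaves P3 open; dropping gamma leaves P5 open), so no proper subset is valid.
Among all size-2 subsets of the eligible variables, only {alpha, gamma} blocks every backdoor path, so it is the unique smallest valid adjustment set.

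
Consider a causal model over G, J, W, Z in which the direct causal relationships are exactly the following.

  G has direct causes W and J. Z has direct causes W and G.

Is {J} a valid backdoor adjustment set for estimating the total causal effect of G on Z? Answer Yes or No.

No

Backdoor paths from G to Z (paths whose first edge points into G):
  P1: G <- W -> Z
Condition 1 (no descendant of G in the set): holds — descendants of G are {Z}; none are in {J}.
Condition 2 (every backdoor path blocked by {J}):
  P1: open — no interior node is in the conditioning set.
{J} does not satisfy the backdoor criterion.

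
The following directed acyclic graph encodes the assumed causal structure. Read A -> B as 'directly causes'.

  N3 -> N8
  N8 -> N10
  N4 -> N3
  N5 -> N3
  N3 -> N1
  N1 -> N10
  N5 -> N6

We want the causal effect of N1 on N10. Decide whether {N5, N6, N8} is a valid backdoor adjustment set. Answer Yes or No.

Backdoor paths from N1 to N10 (paths whose first edge points into N1):
  P1: N1 <- N3 -> N8 -> N10
Condition 1 (no descendant of N1 in the set): holds — descendants of N1 are {N10}; none are in {N5, N6, N8}.
Condition 2 (every backdoor path blocked by {N5, N6, N8}):
  P1: blocked at chain node N8 ∈ conditioning set.
{N5, N6, N8} satisfies the backdoor criterion.

Yes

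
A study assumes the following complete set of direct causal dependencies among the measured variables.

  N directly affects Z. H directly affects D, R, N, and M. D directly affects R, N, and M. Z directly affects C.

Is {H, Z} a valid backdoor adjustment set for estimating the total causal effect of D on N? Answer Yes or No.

Backdoor paths from D to N (paths whose first edge points into D):
  P1: D <- H -> N
Condition 1 (no descendant of D in the set): FAILS — Z is a descendant of D.
Condition 2 (every backdoor path blocked by {H, Z}):
  P1: blocked at fork node H ∈ conditioning set.
{H, Z} does not satisfy the backdoor criterion.

No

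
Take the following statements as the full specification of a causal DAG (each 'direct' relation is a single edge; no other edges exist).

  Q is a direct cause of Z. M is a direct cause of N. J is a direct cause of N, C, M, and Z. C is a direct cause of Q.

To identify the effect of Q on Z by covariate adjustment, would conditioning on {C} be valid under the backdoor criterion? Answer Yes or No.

Yes

Backdoor paths from Q to Z (paths whose first edge points into Q):
  P1: Q <- C <- J -> Z
Condition 1 (no descendant of Q in the set): holds — descendants of Q are {Z}; none are in {C}.
Condition 2 (every backdoor path blocked by {C}):
  P1: blocked at chain node C ∈ conditioning set.
{C} satisfies the backdoor criterion.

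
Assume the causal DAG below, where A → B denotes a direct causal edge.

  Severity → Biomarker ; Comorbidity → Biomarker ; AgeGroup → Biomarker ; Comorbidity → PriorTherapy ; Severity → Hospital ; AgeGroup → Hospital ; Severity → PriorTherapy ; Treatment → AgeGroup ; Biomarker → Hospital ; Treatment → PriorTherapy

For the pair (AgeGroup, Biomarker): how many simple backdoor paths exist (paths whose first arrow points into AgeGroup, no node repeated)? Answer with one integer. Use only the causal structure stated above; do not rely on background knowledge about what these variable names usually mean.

A backdoor path from AgeGroup to Biomarker is any simple undirected path whose first edge points into AgeGroup (i.e. leaves AgeGroup via a parent).
Parents of AgeGroup: {Treatment}.
Enumerating:
  P1: AgeGroup <- Treatment -> PriorTherapy <- Comorbidity -> Biomarker
  P2: AgeGroup <- Treatment -> PriorTherapy <- Severity -> Biomarker
  P3: AgeGroup <- Treatment -> PriorTherapy <- Severity -> Hospital <- Biomarker
That exhausts the simple backdoor paths. Count: 3.

3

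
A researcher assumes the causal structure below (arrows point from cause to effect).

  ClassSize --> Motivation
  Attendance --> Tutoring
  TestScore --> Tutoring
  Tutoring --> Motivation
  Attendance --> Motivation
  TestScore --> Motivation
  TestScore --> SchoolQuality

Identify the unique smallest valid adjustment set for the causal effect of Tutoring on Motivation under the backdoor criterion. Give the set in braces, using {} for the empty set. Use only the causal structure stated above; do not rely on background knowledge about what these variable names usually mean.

Variables eligible for adjustment (non-descendants of Tutoring, excluding Tutoring and Motivation): {Attendance, ClassSize, SchoolQuality, TestScore}.
Backdoor paths from Tutoring to Motivation:
  P1: Tutoring <- Attendance -> Motivation
  P2: Tutoring <- TestScore -> Motivation
The empty set is not sufficient: P1 (Tutoring <- Attendance -> Motivation) has no collider blocking it and no conditioned non-collider, so it is open.
Try {Attendance, TestScore}:
  P1: blocked at fork node Attendance ∈ conditioning set.
  P2: blocked at fork node TestScore ∈ conditioning set.
{Attendance, TestScore} contains no descendant of Tutoring and blocks every backdoor path.
Every element of {Attendance, TestScore} is needed (dropping Attendance leaves P1 open; dropping TestScore leaves P2 open), so no proper subset is valid.
Among all size-2 subsets of the eligible variables, only {Attendance, TestScore} blocks every backdoor path, so it is the unique smallest valid adjustment set.

{Attendance, TestScore}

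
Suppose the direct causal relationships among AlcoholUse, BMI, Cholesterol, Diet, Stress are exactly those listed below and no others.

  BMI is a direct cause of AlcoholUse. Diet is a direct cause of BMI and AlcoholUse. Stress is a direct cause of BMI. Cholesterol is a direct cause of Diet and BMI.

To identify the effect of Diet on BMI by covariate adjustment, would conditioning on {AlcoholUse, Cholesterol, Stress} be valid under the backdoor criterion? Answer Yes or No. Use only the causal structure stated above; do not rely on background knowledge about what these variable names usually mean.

Backdoor paths from Diet to BMI (paths whose first edge points into Diet):
  P1: Diet <- Cholesterol -> BMI
Condition 1 (no descendant of Diet in the set): FAILS — AlcoholUse is a descendant of Diet.
Condition 2 (every backdoor path blocked by {AlcoholUse, Cholesterol, Stress}):
  P1: blocked at fork node Cholesterol ∈ conditioning set.
{AlcoholUse, Cholesterol, Stress} does not satisfy the backdoor criterion.

No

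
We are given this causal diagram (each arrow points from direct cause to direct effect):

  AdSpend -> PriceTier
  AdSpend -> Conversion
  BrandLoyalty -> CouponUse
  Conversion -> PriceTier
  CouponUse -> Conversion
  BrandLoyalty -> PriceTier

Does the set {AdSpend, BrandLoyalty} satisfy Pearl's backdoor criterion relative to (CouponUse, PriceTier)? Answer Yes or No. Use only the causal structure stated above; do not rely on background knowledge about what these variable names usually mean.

Backdoor paths from CouponUse to PriceTier (paths whose first edge points into CouponUse):
  P1: CouponUse <- BrandLoyalty -> PriceTier
Condition 1 (no descendant of CouponUse in the set): holds — descendants of CouponUse are {Conversion, PriceTier}; none are in {AdSpend, BrandLoyalty}.
Condition 2 (every backdoor path blocked by {AdSpend, BrandLoyalty}):
  P1: blocked at fork node BrandLoyalty ∈ conditioning set.
{AdSpend, BrandLoyalty} satisfies the backdoor criterion.

Yes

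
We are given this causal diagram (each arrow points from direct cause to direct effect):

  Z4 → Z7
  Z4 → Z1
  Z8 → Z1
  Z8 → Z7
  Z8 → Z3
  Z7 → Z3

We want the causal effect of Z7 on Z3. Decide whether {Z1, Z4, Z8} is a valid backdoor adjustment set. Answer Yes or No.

Yes

Backdoor paths from Z7 to Z3 (paths whose first edge points into Z7):
  P1: Z7 <- Z8 -> Z3
  P2: Z7 <- Z4 -> Z1 <- Z8 -> Z3
Condition 1 (no descendant of Z7 in the set): holds — descendants of Z7 are {Z3}; none are in {Z1, Z4, Z8}.
Condition 2 (every backdoor path blocked by {Z1, Z4, Z8}):
  P1: blocked at fork node Z8 ∈ conditioning set.
  P2: blocked at fork node Z4 ∈ conditioning set.
{Z1, Z4, Z8} satisfies the backdoor criterion.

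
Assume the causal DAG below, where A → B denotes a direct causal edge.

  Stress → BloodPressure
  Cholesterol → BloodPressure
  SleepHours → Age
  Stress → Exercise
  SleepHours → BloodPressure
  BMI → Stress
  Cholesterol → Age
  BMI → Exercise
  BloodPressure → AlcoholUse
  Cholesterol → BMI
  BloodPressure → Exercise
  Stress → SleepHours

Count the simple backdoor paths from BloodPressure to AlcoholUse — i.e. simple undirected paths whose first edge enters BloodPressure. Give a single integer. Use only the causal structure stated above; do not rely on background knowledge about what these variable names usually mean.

0

A backdoor path from BloodPressure to AlcoholUse is any simple undirected path whose first edge points into BloodPressure (i.e. leaves BloodPressure via a parent).
Parents of BloodPressure: {Cholesterol, SleepHours, Stress}.
No simple path from any parent of BloodPressure reaches AlcoholUse without revisiting BloodPressure, so there are no backdoor paths.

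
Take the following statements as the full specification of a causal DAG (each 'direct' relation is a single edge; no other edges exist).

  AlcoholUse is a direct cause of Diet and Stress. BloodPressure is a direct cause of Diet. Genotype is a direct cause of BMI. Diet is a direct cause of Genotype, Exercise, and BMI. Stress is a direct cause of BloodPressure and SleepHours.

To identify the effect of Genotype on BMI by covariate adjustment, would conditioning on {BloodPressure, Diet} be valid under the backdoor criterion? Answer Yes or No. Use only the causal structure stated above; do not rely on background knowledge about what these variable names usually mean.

Yes

Backdoor paths from Genotype to BMI (paths whose first edge points into Genotype):
  P1: Genotype <- Diet -> BMI
Condition 1 (no descendant of Genotype in the set): holds — descendants of Genotype are {BMI}; none are in {BloodPressure, Diet}.
Condition 2 (every backdoor path blocked by {BloodPressure, Diet}):
  P1: blocked at fork node Diet ∈ conditioning set.
{BloodPressure, Diet} satisfies the backdoor criterion.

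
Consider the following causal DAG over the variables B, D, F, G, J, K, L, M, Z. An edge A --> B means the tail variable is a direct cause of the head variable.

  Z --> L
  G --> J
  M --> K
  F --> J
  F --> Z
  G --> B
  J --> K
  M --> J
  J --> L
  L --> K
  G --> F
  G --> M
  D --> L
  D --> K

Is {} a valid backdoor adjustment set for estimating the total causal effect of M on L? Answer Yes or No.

Backdoor paths from M to L (paths whose first edge points into M):
  P1: M <- G -> F -> Z -> L
  P2: M <- G -> F -> J -> L
  P3: M <- G -> F -> J -> K <- D -> L
  P4: M <- G -> F -> J -> K <- L
  P5: M <- G -> J <- F -> Z -> L
  P6: M <- G -> J -> L
  P7: M <- G -> J -> K <- D -> L
  P8: M <- G -> J -> K <- L
Condition 1 (no descendant of M in the set): holds — descendants of M are {J, K, L}; none are in {}.
Condition 2 (every backdoor path blocked by {}):
  P1: open — no interior node is in the conditioning set.
  P2: open — no interior node is in the conditioning set.
  P3: blocked at collider K (neither it nor any descendant is in the conditioning set).
  P4: blocked at collider K (neither it nor any descendant is in the conditioning set).
  P5: blocked at collider J (neither it nor any descendant is in the conditioning set).
  P6: open — no interior node is in the conditioning set.
  P7: blocked at collider K (neither it nor any descendant is in the conditioning set).
  P8: blocked at collider K (neither it nor any descendant is in the conditioning set).
{} does not satisfy the backdoor criterion.

No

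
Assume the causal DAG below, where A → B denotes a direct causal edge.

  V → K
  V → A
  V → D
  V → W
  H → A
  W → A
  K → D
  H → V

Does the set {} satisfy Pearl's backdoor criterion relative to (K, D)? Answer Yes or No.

Backdoor paths from K to D (paths whose first edge points into K):
  P1: K <- V -> D
Condition 1 (no descendant of K in the set): holds — descendants of K are {D}; none are in {}.
Condition 2 (every backdoor path blocked by {}):
  P1: open — no interior node is in the conditioning set.
{} does not satisfy the backdoor criterion.

No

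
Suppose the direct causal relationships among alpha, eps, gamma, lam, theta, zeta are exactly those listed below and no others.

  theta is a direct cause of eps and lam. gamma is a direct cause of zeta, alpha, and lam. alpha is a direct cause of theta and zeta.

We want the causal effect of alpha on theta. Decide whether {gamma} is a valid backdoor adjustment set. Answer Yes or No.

Backdoor paths from alpha to theta (paths whose first edge points into alpha):
  P1: alpha <- gamma -> lam <- theta
Condition 1 (no descendant of alpha in the set): holds — descendants of alpha are {eps, lam, theta, zeta}; none are in {gamma}.
Condition 2 (every backdoor path blocked by {gamma}):
  P1: blocked at fork node gamma ∈ conditioning set.
{gamma} satisfies the backdoor criterion.

Yes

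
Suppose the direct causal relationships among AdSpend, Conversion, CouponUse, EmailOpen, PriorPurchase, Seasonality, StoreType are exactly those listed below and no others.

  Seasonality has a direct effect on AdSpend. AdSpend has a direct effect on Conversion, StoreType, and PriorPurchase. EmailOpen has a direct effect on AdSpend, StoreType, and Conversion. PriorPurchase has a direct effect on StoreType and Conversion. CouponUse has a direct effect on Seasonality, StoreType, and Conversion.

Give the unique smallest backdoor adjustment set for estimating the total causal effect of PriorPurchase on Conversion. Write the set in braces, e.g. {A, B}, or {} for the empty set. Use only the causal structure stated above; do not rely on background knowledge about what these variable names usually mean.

{AdSpend}

Variables eligible for adjustment (non-descendants of PriorPurchase, excluding PriorPurchase and Conversion): {AdSpend, CouponUse, EmailOpen, Seasonality}.
Backdoor paths from PriorPurchase to Conversion:
  P1: PriorPurchase <- AdSpend <- Seasonality <- CouponUse -> Conversion
  P2: PriorPurchase <- AdSpend <- Seasonality <- CouponUse -> StoreType <- EmailOpen -> Conversion
  P3: PriorPurchase <- AdSpend <- EmailOpen -> Conversion
  P4: PriorPurchase <- AdSpend <- EmailOpen -> StoreType <- CouponUse -> Conversion
  P5: PriorPurchase <- AdSpend -> Conversion
  P6: PriorPurchase <- AdSpend -> StoreType <- CouponUse -> Conversion
  P7: PriorPurchase <- AdSpend -> StoreType <- EmailOpen -> Conversion
The empty set is not sufficient: P1 (PriorPurchase <- AdSpend <- Seasonality <- CouponUse -> Conversion) has no collider blocking it and no conditioned non-collider, so it is open.
Try {AdSpend}:
  P1: blocked at chain node AdSpend ∈ conditioning set.
  P2: blocked at chain node AdSpend ∈ conditioning set.
  P3: blocked at chain node AdSpend ∈ conditioning set.
  P4: blocked at chain node AdSpend ∈ conditioning set.
  P5: blocked at fork node AdSpend ∈ conditioning set.
  P6: blocked at fork node AdSpend ∈ conditioning set.
  P7: blocked at fork node AdSpend ∈ conditioning set.
{AdSpend} contains no descendant of PriorPurchase and blocks every backdoor path.
No other singleton works — e.g. {CouponUse} leaves P3 open — so {AdSpend} is the unique smallest valid adjustment set.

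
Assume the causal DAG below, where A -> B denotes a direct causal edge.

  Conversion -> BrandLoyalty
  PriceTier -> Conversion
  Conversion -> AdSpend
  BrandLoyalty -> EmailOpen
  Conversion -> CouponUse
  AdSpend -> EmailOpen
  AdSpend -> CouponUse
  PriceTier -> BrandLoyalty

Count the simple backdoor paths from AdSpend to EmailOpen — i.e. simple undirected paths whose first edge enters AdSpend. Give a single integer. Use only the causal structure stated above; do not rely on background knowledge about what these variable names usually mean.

A backdoor path from AdSpend to EmailOpen is any simple undirected path whose first edge points into AdSpend (i.e. leaves AdSpend via a parent).
Parents of AdSpend: {Conversion}.
Enumerating:
  P1: AdSpend <- Conversion <- PriceTier -> BrandLoyalty -> EmailOpen
  P2: AdSpend <- Conversion -> BrandLoyalty -> EmailOpen
That exhausts the simple backdoor paths. Count: 2.

2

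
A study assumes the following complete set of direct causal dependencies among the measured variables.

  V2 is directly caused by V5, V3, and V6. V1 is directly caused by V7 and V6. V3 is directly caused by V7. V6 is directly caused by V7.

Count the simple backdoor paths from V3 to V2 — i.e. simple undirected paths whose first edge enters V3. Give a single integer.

2

A backdoor path from V3 to V2 is any simple undirected path whose first edge points into V3 (i.e. leaves V3 via a parent).
Parents of V3: {V7}.
Enumerating:
  P1: V3 <- V7 -> V6 -> V2
  P2: V3 <- V7 -> V1 <- V6 -> V2
That exhausts the simple backdoor paths. Count: 2.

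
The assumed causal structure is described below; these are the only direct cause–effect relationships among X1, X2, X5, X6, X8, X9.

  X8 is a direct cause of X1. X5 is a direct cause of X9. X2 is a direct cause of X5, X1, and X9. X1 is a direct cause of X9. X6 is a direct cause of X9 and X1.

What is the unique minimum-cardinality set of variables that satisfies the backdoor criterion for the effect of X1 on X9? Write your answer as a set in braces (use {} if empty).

Variables eligible for adjustment (non-descendants of X1, excluding X1 and X9): {X2, X5, X6, X8}.
Backdoor paths from X1 to X9:
  P1: X1 <- X2 -> X5 -> X9
  P2: X1 <- X2 -> X9
  P3: X1 <- X6 -> X9
The empty set is not sufficient: P1 (X1 <- X2 -> X5 -> X9) has no collider blocking it and no conditioned non-collider, so it is open.
Try {X2, X6}:
  P1: blocked at fork node X2 ∈ conditioning set.
  P2: blocked at fork node X2 ∈ conditioning set.
  P3: blocked at fork node X6 ∈ conditioning set.
{X2, X6} contains no descendant of X1 and blocks every backdoor path.
Every element of {X2, X6} is needed (dropping X2 leaves P1 open; dropping X6 leaves P3 open), so no proper subset is valid.
Among all size-2 subsets of the eligible variables, only {X2, X6} blocks every backdoor path, so it is the unique smallest valid adjustment set.

{X2, X6}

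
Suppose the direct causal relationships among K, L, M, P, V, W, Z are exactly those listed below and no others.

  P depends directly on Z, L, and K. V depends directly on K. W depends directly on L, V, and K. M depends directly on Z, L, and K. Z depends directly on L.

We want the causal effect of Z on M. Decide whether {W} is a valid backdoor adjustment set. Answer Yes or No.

No

Backdoor paths from Z to M (paths whose first edge points into Z):
  P1: Z <- L -> P <- K -> M
  P2: Z <- L -> M
  P3: Z <- L -> W <- K -> M
  P4: Z <- L -> W <- V <- K -> M
Condition 1 (no descendant of Z in the set): holds — descendants of Z are {M, P}; none are in {W}.
Condition 2 (every backdoor path blocked by {W}):
  P1: blocked at collider P (neither it nor any descendant is in the conditioning set).
  P2: open — no interior node is in the conditioning set.
  P3: open — collider(s) W are conditioned on (or have a conditioned descendant) and no non-collider on the path is in the set.
  P4: open — collider(s) W are conditioned on (or have a conditioned descendant) and no non-collider on the path is in the set.
{W} does not satisfy the backdoor criterion.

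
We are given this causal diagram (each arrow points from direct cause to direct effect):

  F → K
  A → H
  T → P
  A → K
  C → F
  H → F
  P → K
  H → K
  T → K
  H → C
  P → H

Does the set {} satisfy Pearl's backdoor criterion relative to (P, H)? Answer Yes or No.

Backdoor paths from P to H (paths whose first edge points into P):
  P1: P <- T -> K <- A -> H
  P2: P <- T -> K <- H
  P3: P <- T -> K <- F <- H
  P4: P <- T -> K <- F <- C <- H
Condition 1 (no descendant of P in the set): holds — descendants of P are {C, F, H, K}; none are in {}.
Condition 2 (every backdoor path blocked by {}):
  P1: blocked at collider K (neither it nor any descendant is in the conditioning set).
  P2: blocked at collider K (neither it nor any descendant is in the conditioning set).
  P3: blocked at collider K (neither it nor any descendant is in the conditioning set).
  P4: blocked at collider K (neither it nor any descendant is in the conditioning set).
{} satisfies the backdoor criterion.

Yes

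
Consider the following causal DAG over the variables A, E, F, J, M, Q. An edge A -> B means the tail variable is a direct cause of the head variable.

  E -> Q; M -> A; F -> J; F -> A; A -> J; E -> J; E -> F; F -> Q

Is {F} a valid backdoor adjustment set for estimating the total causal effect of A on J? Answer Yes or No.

Backdoor paths from A to J (paths whose first edge points into A):
  P1: A <- F <- E -> J
  P2: A <- F -> J
  P3: A <- F -> Q <- E -> J
Condition 1 (no descendant of A in the set): holds — descendants of A are {J}; none are in {F}.
Condition 2 (every backdoor path blocked by {F}):
  P1: blocked at chain node F ∈ conditioning set.
  P2: blocked at fork node F ∈ conditioning set.
  P3: blocked at fork node F ∈ conditioning set.
{F} satisfies the backdoor criterion.

Yes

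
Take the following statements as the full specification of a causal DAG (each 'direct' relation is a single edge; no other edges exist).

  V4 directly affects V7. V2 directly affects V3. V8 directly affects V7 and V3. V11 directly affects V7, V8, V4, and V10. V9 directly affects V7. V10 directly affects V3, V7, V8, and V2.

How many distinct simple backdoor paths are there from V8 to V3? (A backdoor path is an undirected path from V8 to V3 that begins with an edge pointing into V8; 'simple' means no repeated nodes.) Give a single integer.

A backdoor path from V8 to V3 is any simple undirected path whose first edge points into V8 (i.e. leaves V8 via a parent).
Parents of V8: {V10, V11}.
Enumerating:
  P1: V8 <- V11 -> V10 -> V2 -> V3
  P2: V8 <- V11 -> V10 -> V3
  P3: V8 <- V11 -> V4 -> V7 <- V10 -> V2 -> V3
  P4: V8 <- V11 -> V4 -> V7 <- V10 -> V3
  P5: V8 <- V11 -> V7 <- V10 -> V2 -> V3
  P6: V8 <- V11 -> V7 <- V10 -> V3
  P7: V8 <- V10 -> V2 -> V3
  P8: V8 <- V10 -> V3
That exhausts the simple backdoor paths. Count: 8.

8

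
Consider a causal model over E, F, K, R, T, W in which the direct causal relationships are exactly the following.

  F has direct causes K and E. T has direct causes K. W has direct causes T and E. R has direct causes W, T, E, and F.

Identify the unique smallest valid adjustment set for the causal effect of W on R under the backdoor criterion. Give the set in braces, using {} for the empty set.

Variables eligible for adjustment (non-descendants of W, excluding W and R): {E, F, K, T}.
Backdoor paths from W to R:
  P1: W <- T <- K -> F <- E -> R
  P2: W <- T <- K -> F -> R
  P3: W <- T -> R
  P4: W <- E -> F <- K -> T -> R
  P5: W <- E -> F -> R
  P6: W <- E -> R
The empty set is not sufficient: P2 (W <- T <- K -> F -> R) has no collider blocking it and no conditioned non-collider, so it is open.
Try {E, T}:
  P1: blocked at chain node T ∈ conditioning set.
  P2: blocked at chain node T ∈ conditioning set.
  P3: blocked at fork node T ∈ conditioning set.
  P4: blocked at fork node E ∈ conditioning set.
  P5: blocked at fork node E ∈ conditioning set.
  P6: blocked at fork node E ∈ conditioning set.
{E, T} contains no descendant of W and blocks every backdoor path.
Every element of {E, T} is needed (dropping E leaves P5 open; dropping T leaves P2 open), so no proper subset is valid.
Among all size-2 subsets of the eligible variables, only {E, T} blocks every backdoor path, so it is the unique smallest valid adjustment set.

{E, T}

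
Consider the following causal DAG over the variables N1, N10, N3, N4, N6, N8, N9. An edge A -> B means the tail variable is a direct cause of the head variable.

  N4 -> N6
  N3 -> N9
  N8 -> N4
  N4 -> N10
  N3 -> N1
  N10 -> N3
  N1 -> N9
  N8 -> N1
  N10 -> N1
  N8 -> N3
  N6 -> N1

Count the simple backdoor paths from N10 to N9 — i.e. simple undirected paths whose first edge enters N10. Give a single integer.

A backdoor path from N10 to N9 is any simple undirected path whose first edge points into N10 (i.e. leaves N10 via a parent).
Parents of N10: {N4}.
Enumerating:
  P1: N10 <- N4 <- N8 -> N3 -> N1 -> N9
  P2: N10 <- N4 <- N8 -> N3 -> N9
  P3: N10 <- N4 <- N8 -> N1 <- N3 -> N9
  P4: N10 <- N4 <- N8 -> N1 -> N9
  P5: N10 <- N4 -> N6 -> N1 <- N8 -> N3 -> N9
  P6: N10 <- N4 -> N6 -> N1 <- N3 -> N9
  P7: N10 <- N4 -> N6 -> N1 -> N9
That exhausts the simple backdoor paths. Count: 7.

7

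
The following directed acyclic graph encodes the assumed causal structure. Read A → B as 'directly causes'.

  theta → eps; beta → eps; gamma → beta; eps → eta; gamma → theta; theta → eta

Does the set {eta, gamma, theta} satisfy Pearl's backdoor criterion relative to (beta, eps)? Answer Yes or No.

No

Backdoor paths from beta to eps (paths whose first edge points into beta):
  P1: beta <- gamma -> theta -> eps
  P2: beta <- gamma -> theta -> eta <- eps
Condition 1 (no descendant of beta in the set): FAILS — eta is a descendant of beta.
Condition 2 (every backdoor path blocked by {eta, gamma, theta}):
  P1: blocked at fork node gamma ∈ conditioning set.
  P2: blocked at fork node gamma ∈ conditioning set.
{eta, gamma, theta} does not satisfy the backdoor criterion.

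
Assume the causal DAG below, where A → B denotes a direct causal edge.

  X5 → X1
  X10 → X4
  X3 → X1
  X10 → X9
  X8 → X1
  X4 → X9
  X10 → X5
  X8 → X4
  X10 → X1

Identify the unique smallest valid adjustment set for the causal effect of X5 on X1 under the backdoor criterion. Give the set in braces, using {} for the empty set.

Variables eligible for adjustment (non-descendants of X5, excluding X5 and X1): {X10, X3, X4, X8, X9}.
Backdoor paths from X5 to X1:
  P1: X5 <- X10 -> X4 <- X8 -> X1
  P2: X5 <- X10 -> X1
  P3: X5 <- X10 -> X9 <- X4 <- X8 -> X1
The empty set is not sufficient: P2 (X5 <- X10 -> X1) has no collider blocking it and no conditioned non-collider, so it is open.
Try {X10}:
  P1: blocked at fork node X10 ∈ conditioning set.
  P2: blocked at fork node X10 ∈ conditioning set.
  P3: blocked at fork node X10 ∈ conditioning set.
{X10} contains no descendant of X5 and blocks every backdoor path.
No other singleton works — e.g. {X8} leaves P2 open — so {X10} is the unique smallest valid adjustment set.

{X10}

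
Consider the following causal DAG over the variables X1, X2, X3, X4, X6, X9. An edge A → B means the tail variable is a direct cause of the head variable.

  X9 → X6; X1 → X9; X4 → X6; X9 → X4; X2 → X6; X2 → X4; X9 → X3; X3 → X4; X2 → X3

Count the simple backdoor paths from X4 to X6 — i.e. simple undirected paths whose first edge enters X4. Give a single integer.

A backdoor path from X4 to X6 is any simple undirected path whose first edge points into X4 (i.e. leaves X4 via a parent).
Parents of X4: {X2, X3, X9}.
Enumerating:
  P1: X4 <- X2 -> X3 <- X9 -> X6
  P2: X4 <- X2 -> X6
  P3: X4 <- X9 -> X3 <- X2 -> X6
  P4: X4 <- X9 -> X6
  P5: X4 <- X3 <- X2 -> X6
  P6: X4 <- X3 <- X9 -> X6
That exhausts the simple backdoor paths. Count: 6.

6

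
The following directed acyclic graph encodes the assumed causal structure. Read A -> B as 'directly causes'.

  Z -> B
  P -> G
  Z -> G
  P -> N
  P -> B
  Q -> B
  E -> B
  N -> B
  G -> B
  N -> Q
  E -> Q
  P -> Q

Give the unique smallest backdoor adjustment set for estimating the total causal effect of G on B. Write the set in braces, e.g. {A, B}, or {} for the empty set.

Variables eligible for adjustment (non-descendants of G, excluding G and B): {E, N, P, Q, Z}.
Backdoor paths from G to B:
  P1: G <- Z -> B
  P2: G <- P -> N -> Q <- E -> B
  P3: G <- P -> N -> Q -> B
  P4: G <- P -> N -> B
  P5: G <- P -> Q <- E -> B
  P6: G <- P -> Q <- N -> B
  P7: G <- P -> Q -> B
  P8: G <- P -> B
The empty set is not sufficient: P1 (G <- Z -> B) has no collider blocking it and no conditioned non-collider, so it is open.
Try {P, Z}:
  P1: blocked at fork node Z ∈ conditioning set.
  P2: blocked at fork node P ∈ conditioning set.
  P3: blocked at fork node P ∈ conditioning set.
  P4: blocked at fork node P ∈ conditioning set.
  P5: blocked at fork node P ∈ conditioning set.
  P6: blocked at fork node P ∈ conditioning set.
  P7: blocked at fork node P ∈ conditioning set.
  P8: blocked at fork node P ∈ conditioning set.
{P, Z} contains no descendant of G and blocks every backdoor path.
Every element of {P, Z} is needed (dropping P leaves P3 open; dropping Z leaves P1 open), so no proper subset is valid.
Among all size-2 subsets of the eligible variables, only {P, Z} blocks every backdoor path, so it is the unique smallest valid adjustment set.

{P, Z}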